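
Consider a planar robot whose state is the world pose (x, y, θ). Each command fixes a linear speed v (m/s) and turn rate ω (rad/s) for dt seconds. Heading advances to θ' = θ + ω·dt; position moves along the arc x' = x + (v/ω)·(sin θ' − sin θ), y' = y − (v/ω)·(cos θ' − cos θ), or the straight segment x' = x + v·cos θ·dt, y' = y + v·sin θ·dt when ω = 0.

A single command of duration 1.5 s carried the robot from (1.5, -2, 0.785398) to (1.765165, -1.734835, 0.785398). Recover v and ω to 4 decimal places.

v = 0.2500, ω = 0.0000

Δθ = 0.785398 − 0.785398 = 0.000000
ω = Δθ/dt = 0.000000/1.5 = 0.0000
ω = 0 → v = (Δx·cos θ + Δy·sin θ)/dt = 0.2500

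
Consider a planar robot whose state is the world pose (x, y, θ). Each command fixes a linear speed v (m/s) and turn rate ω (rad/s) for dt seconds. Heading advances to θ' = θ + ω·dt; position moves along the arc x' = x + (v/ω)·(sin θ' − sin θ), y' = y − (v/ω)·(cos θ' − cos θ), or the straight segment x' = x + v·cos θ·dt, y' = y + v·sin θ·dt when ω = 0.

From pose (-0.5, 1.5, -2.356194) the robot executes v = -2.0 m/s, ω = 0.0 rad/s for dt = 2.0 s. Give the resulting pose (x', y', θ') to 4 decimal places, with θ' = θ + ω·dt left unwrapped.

θ' = -2.3562 + 0.0·2.0 = -2.3562
ω = 0 → straight: x' = -0.5 + -2.0·cos(-2.3562)·2.0 = 2.3284
y' = 1.5 + -2.0·sin(-2.3562)·2.0 = 4.3284

(2.3284, 4.3284, -2.3562)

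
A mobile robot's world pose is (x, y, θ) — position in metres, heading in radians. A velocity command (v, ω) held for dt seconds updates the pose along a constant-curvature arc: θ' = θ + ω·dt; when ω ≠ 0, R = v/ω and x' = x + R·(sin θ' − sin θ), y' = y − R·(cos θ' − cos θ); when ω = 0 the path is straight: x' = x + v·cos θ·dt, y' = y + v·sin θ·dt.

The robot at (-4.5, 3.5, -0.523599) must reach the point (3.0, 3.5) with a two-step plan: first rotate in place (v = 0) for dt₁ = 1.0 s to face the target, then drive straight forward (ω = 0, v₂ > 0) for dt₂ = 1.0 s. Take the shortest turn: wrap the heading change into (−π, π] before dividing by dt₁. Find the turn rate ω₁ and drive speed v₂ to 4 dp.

ω₁ = 0.5236, v₂ = 7.5000

heading to target = atan2(3.5−3.5, 3−-4.5) = 0.0000
Δθ = wrap(0.0000 − -0.5236) = 0.5236; ω₁ = Δθ/dt₁ = 0.5236
distance = √((3−-4.5)² + (3.5−3.5)²) = 7.5000; v₂ = distance/dt₂ = 7.5000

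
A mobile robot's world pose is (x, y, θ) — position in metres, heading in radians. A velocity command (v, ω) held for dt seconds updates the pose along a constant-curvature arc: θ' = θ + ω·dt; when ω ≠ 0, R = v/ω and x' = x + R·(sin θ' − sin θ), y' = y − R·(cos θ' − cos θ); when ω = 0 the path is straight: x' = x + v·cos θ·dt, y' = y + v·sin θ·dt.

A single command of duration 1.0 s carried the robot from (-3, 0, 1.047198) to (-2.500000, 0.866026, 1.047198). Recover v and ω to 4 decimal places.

v = 1.0000, ω = 0.0000

Δθ = 1.047198 − 1.047198 = 0.000000
ω = Δθ/dt = 0.000000/1.0 = 0.0000
ω = 0 → v = (Δx·cos θ + Δy·sin θ)/dt = 1.0000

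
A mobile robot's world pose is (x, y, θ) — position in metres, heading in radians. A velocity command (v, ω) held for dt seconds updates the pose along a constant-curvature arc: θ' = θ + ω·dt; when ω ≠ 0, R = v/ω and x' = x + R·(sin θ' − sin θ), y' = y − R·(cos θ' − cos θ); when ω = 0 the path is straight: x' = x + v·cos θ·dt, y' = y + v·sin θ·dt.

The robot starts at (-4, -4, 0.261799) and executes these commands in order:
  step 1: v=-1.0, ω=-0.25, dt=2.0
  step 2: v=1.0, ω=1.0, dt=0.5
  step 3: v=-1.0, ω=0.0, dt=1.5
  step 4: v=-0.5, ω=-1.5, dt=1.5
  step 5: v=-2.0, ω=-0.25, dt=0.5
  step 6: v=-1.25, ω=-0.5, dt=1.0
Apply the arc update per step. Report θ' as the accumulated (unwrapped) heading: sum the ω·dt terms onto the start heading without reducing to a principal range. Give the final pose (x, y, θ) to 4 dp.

step 1: θ'=-0.2382 (R=4.0000) → pose (-5.9791, -4.0234, -0.2382)
step 2: θ'=0.2618 (R=1.0000) → pose (-5.4843, -4.0175, 0.2618)
step 3: θ'=0.2618 (straight) → pose (-6.9332, -4.4057, 0.2618)
step 4: θ'=-1.9882 (R=0.3333) → pose (-7.3242, -3.9486, -1.9882)
step 5: θ'=-2.1132 (R=8.0000) → pose (-6.8628, -3.0622, -2.1132)
step 6: θ'=-2.6132 (R=2.5000) → pose (-5.9820, -2.1936, -2.6132)

(-5.9820, -2.1936, -2.6132)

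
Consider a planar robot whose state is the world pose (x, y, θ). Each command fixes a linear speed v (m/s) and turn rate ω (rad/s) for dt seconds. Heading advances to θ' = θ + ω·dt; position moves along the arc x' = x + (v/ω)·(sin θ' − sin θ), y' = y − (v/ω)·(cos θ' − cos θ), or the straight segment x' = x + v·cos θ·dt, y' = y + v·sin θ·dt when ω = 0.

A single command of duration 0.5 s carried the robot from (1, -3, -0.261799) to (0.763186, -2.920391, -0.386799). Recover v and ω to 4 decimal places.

v = -0.5000, ω = -0.2500

Δθ = -0.386799 − -0.261799 = -0.125000
ω = Δθ/dt = -0.125000/0.5 = -0.2500
R = Δx/(sin θ' − sin θ) = 2.0000
v = R·ω = 2.0000·-0.2500 = -0.5000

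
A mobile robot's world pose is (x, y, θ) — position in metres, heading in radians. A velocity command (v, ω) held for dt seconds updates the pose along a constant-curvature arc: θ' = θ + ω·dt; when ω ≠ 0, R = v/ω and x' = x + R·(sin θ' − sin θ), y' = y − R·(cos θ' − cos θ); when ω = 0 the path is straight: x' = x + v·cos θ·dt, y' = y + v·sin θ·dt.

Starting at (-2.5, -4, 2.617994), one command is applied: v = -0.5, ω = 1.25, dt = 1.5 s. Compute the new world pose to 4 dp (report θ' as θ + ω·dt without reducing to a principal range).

θ' = 2.6180 + 1.25·1.5 = 4.4930
R = v/ω = -0.5/1.25 = -0.4000
x' = -2.5 + -0.4000·(sin 4.4930 − sin 2.6180) = -1.9096
y' = -4 − -0.4000·(cos 4.4930 − cos 2.6180) = -3.7406

(-1.9096, -3.7406, 4.4930)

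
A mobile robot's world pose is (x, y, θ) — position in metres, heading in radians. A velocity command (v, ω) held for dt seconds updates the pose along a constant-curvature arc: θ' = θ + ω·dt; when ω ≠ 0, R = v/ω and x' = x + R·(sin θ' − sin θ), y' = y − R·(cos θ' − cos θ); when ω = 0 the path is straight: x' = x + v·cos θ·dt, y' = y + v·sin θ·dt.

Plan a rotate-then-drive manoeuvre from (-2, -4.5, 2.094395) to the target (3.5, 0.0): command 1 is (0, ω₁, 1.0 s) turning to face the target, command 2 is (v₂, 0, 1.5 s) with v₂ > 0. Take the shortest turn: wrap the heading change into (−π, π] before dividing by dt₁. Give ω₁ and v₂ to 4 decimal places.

ω₁ = -1.4087, v₂ = 4.7376

heading to target = atan2(0−-4.5, 3.5−-2) = 0.6857
Δθ = wrap(0.6857 − 2.0944) = -1.4087; ω₁ = Δθ/dt₁ = -1.4087
distance = √((3.5−-2)² + (0−-4.5)²) = 7.1063; v₂ = distance/dt₂ = 4.7376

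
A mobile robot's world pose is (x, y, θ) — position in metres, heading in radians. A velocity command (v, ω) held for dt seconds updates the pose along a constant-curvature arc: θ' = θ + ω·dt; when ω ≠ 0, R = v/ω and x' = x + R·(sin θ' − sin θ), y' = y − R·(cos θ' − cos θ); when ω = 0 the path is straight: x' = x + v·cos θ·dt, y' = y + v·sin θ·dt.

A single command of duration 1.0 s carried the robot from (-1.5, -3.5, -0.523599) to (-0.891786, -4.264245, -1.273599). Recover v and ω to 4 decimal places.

v = 1.0000, ω = -0.7500

Δθ = -1.273599 − -0.523599 = -0.750000
ω = Δθ/dt = -0.750000/1.0 = -0.7500
R = −Δy/(cos θ' − cos θ) = -1.3333
v = R·ω = -1.3333·-0.7500 = 1.0000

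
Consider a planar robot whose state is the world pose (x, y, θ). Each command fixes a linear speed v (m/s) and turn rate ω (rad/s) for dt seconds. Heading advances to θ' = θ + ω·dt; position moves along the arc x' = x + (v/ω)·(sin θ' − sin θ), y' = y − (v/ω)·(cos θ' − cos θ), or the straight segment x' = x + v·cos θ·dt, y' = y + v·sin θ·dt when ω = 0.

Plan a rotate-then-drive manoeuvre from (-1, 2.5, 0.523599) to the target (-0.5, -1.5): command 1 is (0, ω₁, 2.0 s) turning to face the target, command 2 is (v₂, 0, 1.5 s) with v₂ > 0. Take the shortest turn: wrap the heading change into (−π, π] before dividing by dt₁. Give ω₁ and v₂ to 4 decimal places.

heading to target = atan2(-1.5−2.5, -0.5−-1) = -1.4464
Δθ = wrap(-1.4464 − 0.5236) = -1.9700; ω₁ = Δθ/dt₁ = -0.9850
distance = √((-0.5−-1)² + (-1.5−2.5)²) = 4.0311; v₂ = distance/dt₂ = 2.6874

ω₁ = -0.9850, v₂ = 2.6874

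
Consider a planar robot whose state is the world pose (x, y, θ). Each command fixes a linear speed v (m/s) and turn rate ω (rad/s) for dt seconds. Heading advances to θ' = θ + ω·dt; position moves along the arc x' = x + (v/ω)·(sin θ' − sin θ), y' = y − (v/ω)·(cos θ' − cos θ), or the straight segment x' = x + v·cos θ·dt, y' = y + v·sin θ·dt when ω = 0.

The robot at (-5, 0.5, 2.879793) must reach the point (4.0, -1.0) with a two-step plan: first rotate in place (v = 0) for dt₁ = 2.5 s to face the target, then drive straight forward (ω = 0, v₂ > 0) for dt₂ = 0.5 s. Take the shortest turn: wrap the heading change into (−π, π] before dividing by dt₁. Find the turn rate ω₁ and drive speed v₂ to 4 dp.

ω₁ = -1.2180, v₂ = 18.2483

heading to target = atan2(-1−0.5, 4−-5) = -0.1651
Δθ = wrap(-0.1651 − 2.8798) = -3.0449; ω₁ = Δθ/dt₁ = -1.2180
distance = √((4−-5)² + (-1−0.5)²) = 9.1241; v₂ = distance/dt₂ = 18.2483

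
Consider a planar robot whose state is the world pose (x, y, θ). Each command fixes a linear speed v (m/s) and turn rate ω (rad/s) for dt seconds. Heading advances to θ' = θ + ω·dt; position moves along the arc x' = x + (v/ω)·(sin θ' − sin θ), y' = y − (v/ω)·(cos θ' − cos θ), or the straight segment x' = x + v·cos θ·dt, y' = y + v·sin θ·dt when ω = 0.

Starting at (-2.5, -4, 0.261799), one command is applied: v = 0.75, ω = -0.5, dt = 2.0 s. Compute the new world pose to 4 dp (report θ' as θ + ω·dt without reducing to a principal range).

(-1.1023, -4.3394, -0.7382)

θ' = 0.2618 + -0.5·2.0 = -0.7382
R = v/ω = 0.75/-0.5 = -1.5000
x' = -2.5 + -1.5000·(sin -0.7382 − sin 0.2618) = -1.1023
y' = -4 − -1.5000·(cos -0.7382 − cos 0.2618) = -4.3394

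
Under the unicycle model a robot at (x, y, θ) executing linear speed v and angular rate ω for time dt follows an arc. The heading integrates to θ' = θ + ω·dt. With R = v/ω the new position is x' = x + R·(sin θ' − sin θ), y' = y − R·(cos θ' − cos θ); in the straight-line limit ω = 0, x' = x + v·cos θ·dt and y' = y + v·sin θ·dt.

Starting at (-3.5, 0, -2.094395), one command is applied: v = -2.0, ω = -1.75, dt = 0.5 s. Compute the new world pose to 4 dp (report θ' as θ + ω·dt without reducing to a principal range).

θ' = -2.0944 + -1.75·0.5 = -2.9694
R = v/ω = -2.0/-1.75 = 1.1429
x' = -3.5 + 1.1429·(sin -2.9694 − sin -2.0944) = -2.7061
y' = 0 − 1.1429·(cos -2.9694 − cos -2.0944) = 0.5545

(-2.7061, 0.5545, -2.9694)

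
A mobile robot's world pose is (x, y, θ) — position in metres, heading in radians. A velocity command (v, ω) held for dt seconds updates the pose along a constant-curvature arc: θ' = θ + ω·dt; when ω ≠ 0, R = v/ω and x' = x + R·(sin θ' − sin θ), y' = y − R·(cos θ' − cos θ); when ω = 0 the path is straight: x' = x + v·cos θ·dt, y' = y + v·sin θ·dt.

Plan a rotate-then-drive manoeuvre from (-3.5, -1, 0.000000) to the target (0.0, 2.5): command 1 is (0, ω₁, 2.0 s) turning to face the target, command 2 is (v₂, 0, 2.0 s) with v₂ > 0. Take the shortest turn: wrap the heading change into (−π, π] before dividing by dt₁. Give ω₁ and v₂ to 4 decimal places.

heading to target = atan2(2.5−-1, 0−-3.5) = 0.7854
Δθ = wrap(0.7854 − 0.0000) = 0.7854; ω₁ = Δθ/dt₁ = 0.3927
distance = √((0−-3.5)² + (2.5−-1)²) = 4.9497; v₂ = distance/dt₂ = 2.4749

ω₁ = 0.3927, v₂ = 2.4749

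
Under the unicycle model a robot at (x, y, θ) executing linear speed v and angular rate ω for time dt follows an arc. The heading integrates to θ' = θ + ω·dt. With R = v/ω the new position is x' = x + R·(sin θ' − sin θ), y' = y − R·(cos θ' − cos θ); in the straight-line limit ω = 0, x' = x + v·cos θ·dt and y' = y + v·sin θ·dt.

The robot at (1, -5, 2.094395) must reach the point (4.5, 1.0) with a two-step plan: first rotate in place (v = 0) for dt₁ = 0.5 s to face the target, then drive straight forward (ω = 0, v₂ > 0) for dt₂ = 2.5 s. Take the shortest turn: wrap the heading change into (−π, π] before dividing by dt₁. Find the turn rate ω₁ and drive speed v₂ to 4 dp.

ω₁ = -2.1033, v₂ = 2.7785

heading to target = atan2(1−-5, 4.5−1) = 1.0427
Δθ = wrap(1.0427 − 2.0944) = -1.0517; ω₁ = Δθ/dt₁ = -2.1033
distance = √((4.5−1)² + (1−-5)²) = 6.9462; v₂ = distance/dt₂ = 2.7785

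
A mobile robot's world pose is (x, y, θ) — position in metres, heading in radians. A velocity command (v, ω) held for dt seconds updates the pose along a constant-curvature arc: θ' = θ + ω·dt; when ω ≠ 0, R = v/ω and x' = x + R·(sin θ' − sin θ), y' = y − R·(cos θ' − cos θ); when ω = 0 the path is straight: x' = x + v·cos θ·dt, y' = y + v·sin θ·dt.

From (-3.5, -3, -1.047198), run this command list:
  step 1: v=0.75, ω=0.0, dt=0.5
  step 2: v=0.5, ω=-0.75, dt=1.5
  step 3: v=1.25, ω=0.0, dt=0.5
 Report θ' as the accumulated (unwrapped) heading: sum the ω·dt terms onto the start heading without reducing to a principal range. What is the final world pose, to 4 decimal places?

step 1: θ'=-1.0472 (straight) → pose (-3.3125, -3.3248, -1.0472)
step 2: θ'=-2.1722 (R=-0.6667) → pose (-3.3402, -4.0353, -2.1722)
step 3: θ'=-2.1722 (straight) → pose (-3.6938, -4.5506, -2.1722)

(-3.6938, -4.5506, -2.1722)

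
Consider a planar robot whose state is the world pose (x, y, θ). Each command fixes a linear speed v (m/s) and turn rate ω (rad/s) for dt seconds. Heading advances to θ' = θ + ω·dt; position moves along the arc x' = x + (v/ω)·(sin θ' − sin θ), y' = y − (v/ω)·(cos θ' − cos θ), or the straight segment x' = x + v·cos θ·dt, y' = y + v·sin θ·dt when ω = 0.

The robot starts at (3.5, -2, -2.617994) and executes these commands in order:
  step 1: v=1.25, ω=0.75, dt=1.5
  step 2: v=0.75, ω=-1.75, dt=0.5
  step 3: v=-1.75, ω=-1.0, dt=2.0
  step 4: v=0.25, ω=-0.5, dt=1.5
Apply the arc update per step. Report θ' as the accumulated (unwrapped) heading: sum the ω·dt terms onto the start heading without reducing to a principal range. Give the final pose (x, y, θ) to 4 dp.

(5.4251, -4.2078, -5.1180)

step 1: θ'=-1.4930 (R=1.6667) → pose (2.6717, -3.5729, -1.4930)
step 2: θ'=-2.3680 (R=-0.4286) → pose (2.5439, -3.9128, -2.3680)
step 3: θ'=-4.3680 (R=1.7500) → pose (5.4139, -4.5739, -4.3680)
step 4: θ'=-5.1180 (R=-0.5000) → pose (5.4251, -4.2078, -5.1180)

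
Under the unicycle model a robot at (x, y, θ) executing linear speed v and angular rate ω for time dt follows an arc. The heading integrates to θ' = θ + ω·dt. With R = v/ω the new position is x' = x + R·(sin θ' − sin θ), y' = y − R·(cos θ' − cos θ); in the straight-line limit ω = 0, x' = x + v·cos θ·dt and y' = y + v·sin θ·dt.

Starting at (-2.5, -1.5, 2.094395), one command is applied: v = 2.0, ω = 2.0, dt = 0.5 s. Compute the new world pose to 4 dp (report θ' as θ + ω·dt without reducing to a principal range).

θ' = 2.0944 + 2.0·0.5 = 3.0944
R = v/ω = 2.0/2.0 = 1.0000
x' = -2.5 + 1.0000·(sin 3.0944 − sin 2.0944) = -3.3188
y' = -1.5 − 1.0000·(cos 3.0944 − cos 2.0944) = -1.0011

(-3.3188, -1.0011, 3.0944)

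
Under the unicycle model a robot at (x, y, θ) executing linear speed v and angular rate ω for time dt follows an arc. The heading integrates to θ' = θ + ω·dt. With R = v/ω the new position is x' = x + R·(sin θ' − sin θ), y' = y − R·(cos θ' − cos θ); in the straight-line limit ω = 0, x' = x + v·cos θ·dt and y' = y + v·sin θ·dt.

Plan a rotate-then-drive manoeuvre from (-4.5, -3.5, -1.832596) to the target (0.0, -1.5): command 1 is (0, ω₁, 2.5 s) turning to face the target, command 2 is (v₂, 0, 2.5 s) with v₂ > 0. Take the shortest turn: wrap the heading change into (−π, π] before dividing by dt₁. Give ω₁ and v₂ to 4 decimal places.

ω₁ = 0.9003, v₂ = 1.9698

heading to target = atan2(-1.5−-3.5, 0−-4.5) = 0.4182
Δθ = wrap(0.4182 − -1.8326) = 2.2508; ω₁ = Δθ/dt₁ = 0.9003
distance = √((0−-4.5)² + (-1.5−-3.5)²) = 4.9244; v₂ = distance/dt₂ = 1.9698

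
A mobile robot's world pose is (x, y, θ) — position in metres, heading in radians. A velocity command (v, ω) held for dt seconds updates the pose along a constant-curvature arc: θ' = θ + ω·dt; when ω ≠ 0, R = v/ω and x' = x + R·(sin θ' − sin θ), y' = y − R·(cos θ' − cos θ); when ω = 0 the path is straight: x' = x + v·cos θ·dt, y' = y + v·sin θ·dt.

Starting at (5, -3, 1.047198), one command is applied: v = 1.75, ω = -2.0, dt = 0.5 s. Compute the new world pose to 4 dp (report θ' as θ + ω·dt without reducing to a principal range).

(5.7165, -2.5635, 0.0472)

θ' = 1.0472 + -2.0·0.5 = 0.0472
R = v/ω = 1.75/-2.0 = -0.8750
x' = 5 + -0.8750·(sin 0.0472 − sin 1.0472) = 5.7165
y' = -3 − -0.8750·(cos 0.0472 − cos 1.0472) = -2.5635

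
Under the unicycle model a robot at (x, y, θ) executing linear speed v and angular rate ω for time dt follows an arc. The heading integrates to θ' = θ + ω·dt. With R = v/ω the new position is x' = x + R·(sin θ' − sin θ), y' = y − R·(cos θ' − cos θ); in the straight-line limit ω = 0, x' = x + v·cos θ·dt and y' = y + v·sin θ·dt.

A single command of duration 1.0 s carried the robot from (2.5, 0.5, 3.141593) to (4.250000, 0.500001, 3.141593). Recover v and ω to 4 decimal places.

Δθ = 3.141593 − 3.141593 = 0.000000
ω = Δθ/dt = 0.000000/1.0 = 0.0000
ω = 0 → v = (Δx·cos θ + Δy·sin θ)/dt = -1.7500

v = -1.7500, ω = 0.0000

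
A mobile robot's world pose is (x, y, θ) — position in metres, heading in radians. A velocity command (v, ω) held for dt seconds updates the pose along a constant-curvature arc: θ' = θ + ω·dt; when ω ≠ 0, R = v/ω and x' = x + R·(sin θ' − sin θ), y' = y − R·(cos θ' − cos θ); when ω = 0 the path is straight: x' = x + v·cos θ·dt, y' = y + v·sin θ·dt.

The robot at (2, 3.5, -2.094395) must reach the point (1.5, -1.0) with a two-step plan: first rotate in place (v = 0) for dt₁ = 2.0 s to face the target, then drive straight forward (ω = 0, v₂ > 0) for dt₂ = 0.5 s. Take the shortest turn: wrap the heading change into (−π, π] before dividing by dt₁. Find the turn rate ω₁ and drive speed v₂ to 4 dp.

ω₁ = 0.2065, v₂ = 9.0554

heading to target = atan2(-1−3.5, 1.5−2) = -1.6815
Δθ = wrap(-1.6815 − -2.0944) = 0.4129; ω₁ = Δθ/dt₁ = 0.2065
distance = √((1.5−2)² + (-1−3.5)²) = 4.5277; v₂ = distance/dt₂ = 9.0554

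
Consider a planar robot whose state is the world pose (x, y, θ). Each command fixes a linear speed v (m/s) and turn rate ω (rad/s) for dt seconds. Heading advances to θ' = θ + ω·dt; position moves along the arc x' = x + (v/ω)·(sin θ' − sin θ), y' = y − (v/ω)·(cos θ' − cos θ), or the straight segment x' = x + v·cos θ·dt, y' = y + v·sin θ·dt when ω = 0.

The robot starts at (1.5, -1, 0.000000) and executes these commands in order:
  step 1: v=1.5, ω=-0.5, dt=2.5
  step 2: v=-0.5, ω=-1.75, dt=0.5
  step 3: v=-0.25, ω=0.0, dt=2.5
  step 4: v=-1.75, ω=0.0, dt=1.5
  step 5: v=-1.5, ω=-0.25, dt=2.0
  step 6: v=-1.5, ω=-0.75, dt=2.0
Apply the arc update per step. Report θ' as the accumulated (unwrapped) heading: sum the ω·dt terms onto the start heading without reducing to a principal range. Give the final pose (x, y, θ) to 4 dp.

step 1: θ'=-1.2500 (R=-3.0000) → pose (4.3470, -3.0540, -1.2500)
step 2: θ'=-2.1250 (R=0.2857) → pose (4.3751, -2.8136, -2.1250)
step 3: θ'=-2.1250 (straight) → pose (4.7041, -2.2821, -2.1250)
step 4: θ'=-2.1250 (straight) → pose (6.0855, -0.0500, -2.1250)
step 5: θ'=-2.6250 (R=6.0000) → pose (8.2239, 2.0094, -2.6250)
step 6: θ'=-4.1250 (R=2.0000) → pose (10.8765, 1.3788, -4.1250)

(10.8765, 1.3788, -4.1250)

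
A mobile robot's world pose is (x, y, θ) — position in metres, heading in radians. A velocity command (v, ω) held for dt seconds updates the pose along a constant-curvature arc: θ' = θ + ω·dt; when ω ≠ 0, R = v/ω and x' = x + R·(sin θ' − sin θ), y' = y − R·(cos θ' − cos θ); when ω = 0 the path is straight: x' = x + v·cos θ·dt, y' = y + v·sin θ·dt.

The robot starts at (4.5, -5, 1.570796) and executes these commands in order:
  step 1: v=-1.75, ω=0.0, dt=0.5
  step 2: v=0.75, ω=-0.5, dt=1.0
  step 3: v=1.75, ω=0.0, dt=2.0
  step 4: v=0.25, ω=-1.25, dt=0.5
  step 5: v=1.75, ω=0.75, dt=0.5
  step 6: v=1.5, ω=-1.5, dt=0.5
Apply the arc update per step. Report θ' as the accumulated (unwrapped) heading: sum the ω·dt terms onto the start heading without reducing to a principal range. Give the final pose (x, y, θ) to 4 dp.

step 1: θ'=1.5708 (straight) → pose (4.5000, -5.8750, 1.5708)
step 2: θ'=1.0708 (R=-1.5000) → pose (4.6836, -5.1559, 1.0708)
step 3: θ'=1.0708 (straight) → pose (6.3616, -2.0843, 1.0708)
step 4: θ'=0.4458 (R=-0.2000) → pose (6.4509, -1.9998, 0.4458)
step 5: θ'=0.8208 (R=2.3333) → pose (7.1521, -1.4850, 0.8208)
step 6: θ'=0.0708 (R=-1.0000) → pose (7.8130, -1.1691, 0.0708)

(7.8130, -1.1691, 0.0708)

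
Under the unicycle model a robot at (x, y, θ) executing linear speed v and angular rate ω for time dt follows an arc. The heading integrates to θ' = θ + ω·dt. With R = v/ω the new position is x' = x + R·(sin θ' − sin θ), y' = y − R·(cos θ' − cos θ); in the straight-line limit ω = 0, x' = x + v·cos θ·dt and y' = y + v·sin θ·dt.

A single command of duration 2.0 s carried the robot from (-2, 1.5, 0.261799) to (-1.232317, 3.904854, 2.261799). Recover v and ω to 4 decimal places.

v = 1.5000, ω = 1.0000

Δθ = 2.261799 − 0.261799 = 2.000000
ω = Δθ/dt = 2.000000/2.0 = 1.0000
R = −Δy/(cos θ' − cos θ) = 1.5000
v = R·ω = 1.5000·1.0000 = 1.5000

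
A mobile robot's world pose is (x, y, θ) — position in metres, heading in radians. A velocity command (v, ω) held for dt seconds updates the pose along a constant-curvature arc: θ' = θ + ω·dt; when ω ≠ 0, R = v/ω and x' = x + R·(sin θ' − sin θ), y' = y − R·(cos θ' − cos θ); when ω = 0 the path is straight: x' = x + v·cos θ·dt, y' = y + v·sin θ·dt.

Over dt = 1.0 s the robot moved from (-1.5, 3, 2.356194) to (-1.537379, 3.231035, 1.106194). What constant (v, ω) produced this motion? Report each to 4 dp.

v = 0.2500, ω = -1.2500

Δθ = 1.106194 − 2.356194 = -1.250000
ω = Δθ/dt = -1.250000/1.0 = -1.2500
R = −Δy/(cos θ' − cos θ) = -0.2000
v = R·ω = -0.2000·-1.2500 = 0.2500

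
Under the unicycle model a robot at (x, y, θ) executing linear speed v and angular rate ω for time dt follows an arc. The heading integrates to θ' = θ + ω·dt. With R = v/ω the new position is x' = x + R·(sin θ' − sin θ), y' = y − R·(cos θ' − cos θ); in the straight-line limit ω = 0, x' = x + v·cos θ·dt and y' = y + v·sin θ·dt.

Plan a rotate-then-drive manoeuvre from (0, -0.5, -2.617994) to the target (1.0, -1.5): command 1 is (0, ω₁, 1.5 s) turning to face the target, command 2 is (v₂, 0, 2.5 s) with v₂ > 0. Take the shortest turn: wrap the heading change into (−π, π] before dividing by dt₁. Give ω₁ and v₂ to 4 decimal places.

ω₁ = 1.2217, v₂ = 0.5657

heading to target = atan2(-1.5−-0.5, 1−0) = -0.7854
Δθ = wrap(-0.7854 − -2.6180) = 1.8326; ω₁ = Δθ/dt₁ = 1.2217
distance = √((1−0)² + (-1.5−-0.5)²) = 1.4142; v₂ = distance/dt₂ = 0.5657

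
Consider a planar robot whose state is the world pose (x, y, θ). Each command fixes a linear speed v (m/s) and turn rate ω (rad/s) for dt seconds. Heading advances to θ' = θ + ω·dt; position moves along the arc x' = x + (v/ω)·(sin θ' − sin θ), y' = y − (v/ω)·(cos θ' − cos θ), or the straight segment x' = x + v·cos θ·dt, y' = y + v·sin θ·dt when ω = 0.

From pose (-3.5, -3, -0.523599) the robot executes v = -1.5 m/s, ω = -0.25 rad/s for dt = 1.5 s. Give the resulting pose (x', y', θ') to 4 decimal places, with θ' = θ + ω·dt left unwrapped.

(-5.1947, -1.5401, -0.8986)

θ' = -0.5236 + -0.25·1.5 = -0.8986
R = v/ω = -1.5/-0.25 = 6.0000
x' = -3.5 + 6.0000·(sin -0.8986 − sin -0.5236) = -5.1947
y' = -3 − 6.0000·(cos -0.8986 − cos -0.5236) = -1.5401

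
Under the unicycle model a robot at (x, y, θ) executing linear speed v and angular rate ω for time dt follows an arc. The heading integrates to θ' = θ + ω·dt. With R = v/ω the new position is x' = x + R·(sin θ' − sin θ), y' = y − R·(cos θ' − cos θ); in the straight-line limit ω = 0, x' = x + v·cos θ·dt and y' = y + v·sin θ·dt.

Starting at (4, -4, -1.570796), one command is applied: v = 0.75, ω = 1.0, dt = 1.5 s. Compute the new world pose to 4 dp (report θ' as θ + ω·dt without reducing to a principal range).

θ' = -1.5708 + 1.0·1.5 = -0.0708
R = v/ω = 0.75/1.0 = 0.7500
x' = 4 + 0.7500·(sin -0.0708 − sin -1.5708) = 4.6969
y' = -4 − 0.7500·(cos -0.0708 − cos -1.5708) = -4.7481

(4.6969, -4.7481, -0.0708)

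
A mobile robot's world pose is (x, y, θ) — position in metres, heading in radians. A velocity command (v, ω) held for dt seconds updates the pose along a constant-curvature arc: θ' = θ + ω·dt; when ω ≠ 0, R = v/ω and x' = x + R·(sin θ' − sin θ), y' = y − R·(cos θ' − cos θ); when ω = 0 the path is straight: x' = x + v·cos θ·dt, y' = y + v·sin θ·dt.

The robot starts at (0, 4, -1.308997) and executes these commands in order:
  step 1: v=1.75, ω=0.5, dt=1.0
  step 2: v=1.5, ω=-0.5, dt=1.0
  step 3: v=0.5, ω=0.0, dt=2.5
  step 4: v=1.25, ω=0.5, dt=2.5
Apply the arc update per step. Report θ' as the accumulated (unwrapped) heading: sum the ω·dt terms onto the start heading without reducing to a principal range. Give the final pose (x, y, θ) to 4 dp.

(4.1661, -1.8601, -0.0590)

step 1: θ'=-0.8090 (R=3.5000) → pose (0.8482, 2.4901, -0.8090)
step 2: θ'=-1.3090 (R=-3.0000) → pose (1.5751, 1.1959, -1.3090)
step 3: θ'=-1.3090 (straight) → pose (1.8987, -0.0115, -1.3090)
step 4: θ'=-0.0590 (R=2.5000) → pose (4.1661, -1.8601, -0.0590)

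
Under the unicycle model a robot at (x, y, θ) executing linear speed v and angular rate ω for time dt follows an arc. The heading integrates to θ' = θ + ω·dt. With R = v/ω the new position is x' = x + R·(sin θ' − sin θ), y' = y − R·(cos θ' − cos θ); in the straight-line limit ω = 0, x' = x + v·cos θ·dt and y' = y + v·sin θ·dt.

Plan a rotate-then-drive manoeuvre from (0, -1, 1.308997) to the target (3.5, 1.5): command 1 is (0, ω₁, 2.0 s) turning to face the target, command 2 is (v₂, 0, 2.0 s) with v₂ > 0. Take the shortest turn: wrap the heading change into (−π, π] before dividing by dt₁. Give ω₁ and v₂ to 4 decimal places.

ω₁ = -0.3444, v₂ = 2.1506

heading to target = atan2(1.5−-1, 3.5−0) = 0.6202
Δθ = wrap(0.6202 − 1.3090) = -0.6887; ω₁ = Δθ/dt₁ = -0.3444
distance = √((3.5−0)² + (1.5−-1)²) = 4.3012; v₂ = distance/dt₂ = 2.1506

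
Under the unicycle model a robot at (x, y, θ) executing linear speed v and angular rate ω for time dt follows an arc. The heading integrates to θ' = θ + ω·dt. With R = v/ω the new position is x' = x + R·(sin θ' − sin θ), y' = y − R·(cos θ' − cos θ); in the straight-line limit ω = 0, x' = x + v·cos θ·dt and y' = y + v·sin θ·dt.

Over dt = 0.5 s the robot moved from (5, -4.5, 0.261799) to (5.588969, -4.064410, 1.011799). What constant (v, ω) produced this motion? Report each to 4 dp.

v = 1.5000, ω = 1.5000

Δθ = 1.011799 − 0.261799 = 0.750000
ω = Δθ/dt = 0.750000/0.5 = 1.5000
R = Δx/(sin θ' − sin θ) = 1.0000
v = R·ω = 1.0000·1.5000 = 1.5000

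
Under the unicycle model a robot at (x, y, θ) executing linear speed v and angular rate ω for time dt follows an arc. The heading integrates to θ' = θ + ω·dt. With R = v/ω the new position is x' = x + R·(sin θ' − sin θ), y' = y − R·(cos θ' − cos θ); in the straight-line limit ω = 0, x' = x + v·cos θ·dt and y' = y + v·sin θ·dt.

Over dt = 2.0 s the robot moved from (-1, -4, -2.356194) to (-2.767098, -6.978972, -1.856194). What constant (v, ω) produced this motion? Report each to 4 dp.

v = 1.7500, ω = 0.2500

Δθ = -1.856194 − -2.356194 = 0.500000
ω = Δθ/dt = 0.500000/2.0 = 0.2500
R = −Δy/(cos θ' − cos θ) = 7.0000
v = R·ω = 7.0000·0.2500 = 1.7500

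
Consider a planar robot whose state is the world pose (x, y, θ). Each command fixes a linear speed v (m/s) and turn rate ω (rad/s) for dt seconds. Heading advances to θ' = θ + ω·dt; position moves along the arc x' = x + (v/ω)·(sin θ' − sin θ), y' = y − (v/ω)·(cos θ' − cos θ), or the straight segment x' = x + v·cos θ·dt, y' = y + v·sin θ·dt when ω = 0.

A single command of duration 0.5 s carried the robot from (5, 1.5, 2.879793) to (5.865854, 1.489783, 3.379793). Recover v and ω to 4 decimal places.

v = -1.7500, ω = 1.0000

Δθ = 3.379793 − 2.879793 = 0.500000
ω = Δθ/dt = 0.500000/0.5 = 1.0000
R = Δx/(sin θ' − sin θ) = -1.7500
v = R·ω = -1.7500·1.0000 = -1.7500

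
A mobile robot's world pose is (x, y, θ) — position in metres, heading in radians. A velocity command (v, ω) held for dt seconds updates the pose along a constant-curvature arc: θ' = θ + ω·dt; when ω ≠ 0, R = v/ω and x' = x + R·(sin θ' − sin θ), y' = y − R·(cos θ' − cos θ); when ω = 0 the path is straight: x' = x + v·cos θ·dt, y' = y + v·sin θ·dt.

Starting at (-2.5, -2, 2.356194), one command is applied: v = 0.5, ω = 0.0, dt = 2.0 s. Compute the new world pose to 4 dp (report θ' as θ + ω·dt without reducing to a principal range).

θ' = 2.3562 + 0.0·2.0 = 2.3562
ω = 0 → straight: x' = -2.5 + 0.5·cos(2.3562)·2.0 = -3.2071
y' = -2 + 0.5·sin(2.3562)·2.0 = -1.2929

(-3.2071, -1.2929, 2.3562)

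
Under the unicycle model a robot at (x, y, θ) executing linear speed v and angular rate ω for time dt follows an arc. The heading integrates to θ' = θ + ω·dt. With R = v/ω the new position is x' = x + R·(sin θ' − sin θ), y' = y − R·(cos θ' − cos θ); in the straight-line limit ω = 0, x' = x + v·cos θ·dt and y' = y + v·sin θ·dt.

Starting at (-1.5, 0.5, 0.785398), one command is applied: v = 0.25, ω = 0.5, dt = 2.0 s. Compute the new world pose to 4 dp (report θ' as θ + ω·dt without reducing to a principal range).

θ' = 0.7854 + 0.5·2.0 = 1.7854
R = v/ω = 0.25/0.5 = 0.5000
x' = -1.5 + 0.5000·(sin 1.7854 − sin 0.7854) = -1.3650
y' = 0.5 − 0.5000·(cos 1.7854 − cos 0.7854) = 0.9600

(-1.3650, 0.9600, 1.7854)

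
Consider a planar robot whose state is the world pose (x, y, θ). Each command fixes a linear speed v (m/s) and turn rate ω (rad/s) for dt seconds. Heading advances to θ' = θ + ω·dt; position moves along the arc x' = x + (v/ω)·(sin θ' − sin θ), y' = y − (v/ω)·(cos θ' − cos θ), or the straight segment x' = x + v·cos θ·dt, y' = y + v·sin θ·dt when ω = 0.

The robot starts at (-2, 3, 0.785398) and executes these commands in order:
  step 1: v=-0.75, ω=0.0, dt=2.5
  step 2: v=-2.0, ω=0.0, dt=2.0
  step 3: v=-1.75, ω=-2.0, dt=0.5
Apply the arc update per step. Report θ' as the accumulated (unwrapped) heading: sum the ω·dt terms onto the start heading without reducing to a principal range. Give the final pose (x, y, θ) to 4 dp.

step 1: θ'=0.7854 (straight) → pose (-3.3258, 1.6742, 0.7854)
step 2: θ'=0.7854 (straight) → pose (-6.1543, -1.1543, 0.7854)
step 3: θ'=-0.2146 (R=0.8750) → pose (-6.9593, -1.3905, -0.2146)

(-6.9593, -1.3905, -0.2146)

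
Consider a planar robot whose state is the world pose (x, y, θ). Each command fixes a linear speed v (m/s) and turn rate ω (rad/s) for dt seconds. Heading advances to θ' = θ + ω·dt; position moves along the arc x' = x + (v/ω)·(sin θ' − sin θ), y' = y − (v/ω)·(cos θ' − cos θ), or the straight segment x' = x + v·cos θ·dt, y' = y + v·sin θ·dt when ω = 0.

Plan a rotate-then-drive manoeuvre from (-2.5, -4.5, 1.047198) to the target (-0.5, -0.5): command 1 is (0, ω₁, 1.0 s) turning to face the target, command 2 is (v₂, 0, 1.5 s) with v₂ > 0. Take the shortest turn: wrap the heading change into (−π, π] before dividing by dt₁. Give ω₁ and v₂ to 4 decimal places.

heading to target = atan2(-0.5−-4.5, -0.5−-2.5) = 1.1071
Δθ = wrap(1.1071 − 1.0472) = 0.0600; ω₁ = Δθ/dt₁ = 0.0600
distance = √((-0.5−-2.5)² + (-0.5−-4.5)²) = 4.4721; v₂ = distance/dt₂ = 2.9814

ω₁ = 0.0600, v₂ = 2.9814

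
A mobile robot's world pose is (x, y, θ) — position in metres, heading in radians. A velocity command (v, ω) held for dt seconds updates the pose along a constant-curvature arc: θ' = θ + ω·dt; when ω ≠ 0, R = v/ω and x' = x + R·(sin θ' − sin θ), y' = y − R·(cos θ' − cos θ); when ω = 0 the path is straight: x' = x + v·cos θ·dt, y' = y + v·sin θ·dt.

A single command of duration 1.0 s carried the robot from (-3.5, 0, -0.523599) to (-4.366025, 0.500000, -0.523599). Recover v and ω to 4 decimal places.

Δθ = -0.523599 − -0.523599 = 0.000000
ω = Δθ/dt = 0.000000/1.0 = 0.0000
ω = 0 → v = (Δx·cos θ + Δy·sin θ)/dt = -1.0000

v = -1.0000, ω = 0.0000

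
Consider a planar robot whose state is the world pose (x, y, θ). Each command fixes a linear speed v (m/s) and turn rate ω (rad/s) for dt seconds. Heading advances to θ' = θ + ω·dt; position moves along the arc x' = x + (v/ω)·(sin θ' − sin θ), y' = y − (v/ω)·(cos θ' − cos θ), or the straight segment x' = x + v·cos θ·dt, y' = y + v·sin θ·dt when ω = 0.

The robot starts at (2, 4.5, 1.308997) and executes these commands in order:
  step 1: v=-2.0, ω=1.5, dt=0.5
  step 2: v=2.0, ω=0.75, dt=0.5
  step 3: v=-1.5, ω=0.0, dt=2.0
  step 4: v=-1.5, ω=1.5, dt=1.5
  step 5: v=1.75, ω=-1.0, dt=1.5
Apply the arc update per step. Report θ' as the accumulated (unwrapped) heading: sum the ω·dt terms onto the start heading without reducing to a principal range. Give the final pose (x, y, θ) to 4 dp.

step 1: θ'=2.0590 (R=-1.3333) → pose (2.1103, 3.5295, 2.0590)
step 2: θ'=2.4340 (R=2.6667) → pose (1.4885, 4.3052, 2.4340)
step 3: θ'=2.4340 (straight) → pose (3.7683, 2.3552, 2.4340)
step 4: θ'=4.6840 (R=-1.0000) → pose (5.4179, 3.0867, 4.6840)
step 5: θ'=3.1840 (R=-1.7500) → pose (3.7428, 1.3880, 3.1840)

(3.7428, 1.3880, 3.1840)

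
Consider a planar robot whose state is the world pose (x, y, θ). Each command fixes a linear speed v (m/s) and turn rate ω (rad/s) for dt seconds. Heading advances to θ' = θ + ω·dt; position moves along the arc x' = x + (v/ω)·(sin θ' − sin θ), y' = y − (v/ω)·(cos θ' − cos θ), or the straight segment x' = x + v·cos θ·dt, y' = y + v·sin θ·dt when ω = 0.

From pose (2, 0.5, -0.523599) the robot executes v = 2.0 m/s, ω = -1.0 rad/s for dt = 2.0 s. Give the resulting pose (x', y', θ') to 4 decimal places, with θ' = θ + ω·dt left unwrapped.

θ' = -0.5236 + -1.0·2.0 = -2.5236
R = v/ω = 2.0/-1.0 = -2.0000
x' = 2 + -2.0000·(sin -2.5236 − sin -0.5236) = 2.1588
y' = 0.5 − -2.0000·(cos -2.5236 − cos -0.5236) = -2.8621

(2.1588, -2.8621, -2.5236)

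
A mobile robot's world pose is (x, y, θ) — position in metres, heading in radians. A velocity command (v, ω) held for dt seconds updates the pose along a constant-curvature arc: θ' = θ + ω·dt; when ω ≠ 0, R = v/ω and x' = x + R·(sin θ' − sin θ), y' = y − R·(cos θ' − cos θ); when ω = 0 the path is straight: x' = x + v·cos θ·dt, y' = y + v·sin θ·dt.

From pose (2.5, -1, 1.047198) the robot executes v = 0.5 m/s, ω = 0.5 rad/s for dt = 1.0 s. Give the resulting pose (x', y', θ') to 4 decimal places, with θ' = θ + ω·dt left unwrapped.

(2.6337, -0.5236, 1.5472)

θ' = 1.0472 + 0.5·1.0 = 1.5472
R = v/ω = 0.5/0.5 = 1.0000
x' = 2.5 + 1.0000·(sin 1.5472 − sin 1.0472) = 2.6337
y' = -1 − 1.0000·(cos 1.5472 − cos 1.0472) = -0.5236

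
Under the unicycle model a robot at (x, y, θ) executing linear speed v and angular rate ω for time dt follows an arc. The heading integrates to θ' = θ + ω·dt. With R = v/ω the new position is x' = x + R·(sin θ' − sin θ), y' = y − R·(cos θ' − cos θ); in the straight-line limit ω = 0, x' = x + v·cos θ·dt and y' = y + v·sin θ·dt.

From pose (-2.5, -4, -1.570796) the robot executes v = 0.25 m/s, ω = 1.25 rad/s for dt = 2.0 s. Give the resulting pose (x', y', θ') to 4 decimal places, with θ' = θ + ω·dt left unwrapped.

θ' = -1.5708 + 1.25·2.0 = 0.9292
R = v/ω = 0.25/1.25 = 0.2000
x' = -2.5 + 0.2000·(sin 0.9292 − sin -1.5708) = -2.1398
y' = -4 − 0.2000·(cos 0.9292 − cos -1.5708) = -4.1197

(-2.1398, -4.1197, 0.9292)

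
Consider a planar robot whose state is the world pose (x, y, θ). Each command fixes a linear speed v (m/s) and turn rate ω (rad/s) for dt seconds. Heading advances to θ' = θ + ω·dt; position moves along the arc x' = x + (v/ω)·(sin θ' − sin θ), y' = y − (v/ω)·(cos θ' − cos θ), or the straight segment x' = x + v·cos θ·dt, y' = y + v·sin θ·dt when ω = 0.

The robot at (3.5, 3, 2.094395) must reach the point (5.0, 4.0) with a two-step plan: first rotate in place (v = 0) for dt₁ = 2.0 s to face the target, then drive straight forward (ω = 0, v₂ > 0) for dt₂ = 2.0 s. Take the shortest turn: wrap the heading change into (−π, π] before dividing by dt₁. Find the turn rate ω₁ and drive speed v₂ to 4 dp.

ω₁ = -0.7532, v₂ = 0.9014

heading to target = atan2(4−3, 5−3.5) = 0.5880
Δθ = wrap(0.5880 − 2.0944) = -1.5064; ω₁ = Δθ/dt₁ = -0.7532
distance = √((5−3.5)² + (4−3)²) = 1.8028; v₂ = distance/dt₂ = 0.9014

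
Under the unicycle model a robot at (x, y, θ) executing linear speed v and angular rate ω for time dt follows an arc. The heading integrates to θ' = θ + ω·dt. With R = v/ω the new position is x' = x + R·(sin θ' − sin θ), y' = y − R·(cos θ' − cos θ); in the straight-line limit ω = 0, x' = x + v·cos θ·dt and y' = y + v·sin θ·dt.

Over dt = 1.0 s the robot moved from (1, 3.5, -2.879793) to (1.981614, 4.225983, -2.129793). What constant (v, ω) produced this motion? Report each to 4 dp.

v = -1.2500, ω = 0.7500

Δθ = -2.129793 − -2.879793 = 0.750000
ω = Δθ/dt = 0.750000/1.0 = 0.7500
R = Δx/(sin θ' − sin θ) = -1.6667
v = R·ω = -1.6667·0.7500 = -1.2500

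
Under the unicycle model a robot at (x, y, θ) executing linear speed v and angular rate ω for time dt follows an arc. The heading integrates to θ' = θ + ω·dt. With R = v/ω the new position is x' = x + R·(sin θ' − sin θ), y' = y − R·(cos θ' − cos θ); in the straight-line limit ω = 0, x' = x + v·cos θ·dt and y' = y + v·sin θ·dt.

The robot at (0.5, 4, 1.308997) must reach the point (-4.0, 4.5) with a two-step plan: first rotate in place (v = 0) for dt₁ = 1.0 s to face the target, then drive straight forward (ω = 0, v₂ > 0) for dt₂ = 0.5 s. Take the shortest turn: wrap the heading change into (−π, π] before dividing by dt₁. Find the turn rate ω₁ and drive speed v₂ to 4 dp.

ω₁ = 1.7219, v₂ = 9.0554

heading to target = atan2(4.5−4, -4−0.5) = 3.0309
Δθ = wrap(3.0309 − 1.3090) = 1.7219; ω₁ = Δθ/dt₁ = 1.7219
distance = √((-4−0.5)² + (4.5−4)²) = 4.5277; v₂ = distance/dt₂ = 9.0554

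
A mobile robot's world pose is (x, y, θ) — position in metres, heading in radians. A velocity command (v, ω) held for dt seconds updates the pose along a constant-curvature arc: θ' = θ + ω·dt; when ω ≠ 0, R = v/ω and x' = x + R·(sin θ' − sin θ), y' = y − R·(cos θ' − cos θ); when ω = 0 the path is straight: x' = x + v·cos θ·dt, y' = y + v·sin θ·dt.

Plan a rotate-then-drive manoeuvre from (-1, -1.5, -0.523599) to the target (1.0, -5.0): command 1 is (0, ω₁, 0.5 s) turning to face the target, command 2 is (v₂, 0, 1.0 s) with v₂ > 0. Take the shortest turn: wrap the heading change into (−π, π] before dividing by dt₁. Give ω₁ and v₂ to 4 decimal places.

heading to target = atan2(-5−-1.5, 1−-1) = -1.0517
Δθ = wrap(-1.0517 − -0.5236) = -0.5281; ω₁ = Δθ/dt₁ = -1.0561
distance = √((1−-1)² + (-5−-1.5)²) = 4.0311; v₂ = distance/dt₂ = 4.0311

ω₁ = -1.0561, v₂ = 4.0311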